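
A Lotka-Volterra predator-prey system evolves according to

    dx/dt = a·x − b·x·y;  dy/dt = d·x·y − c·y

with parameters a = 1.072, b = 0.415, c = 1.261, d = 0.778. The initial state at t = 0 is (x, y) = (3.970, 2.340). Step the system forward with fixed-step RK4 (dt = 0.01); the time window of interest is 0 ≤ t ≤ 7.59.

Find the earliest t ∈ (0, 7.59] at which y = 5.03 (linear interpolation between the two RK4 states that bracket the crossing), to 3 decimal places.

t = 0.457

t=0.000: state=(3.970, 2.340)
step 1 (dt=0.01): k1=(0.401, 4.277), k2=(0.366, 4.319), k3=(0.365, 4.320), k4=(0.330, 4.362); state += dt/6·(k1+2k2+2k3+k4)
t=0.010: state=(3.974, 2.383)
t=0.020: state=(3.977, 2.427)
t=0.030: state=(3.979, 2.472)
continuing one RK4 step at a time; state shown every 25 steps (Δt=0.25):
t=0.250: state=(3.816, 3.672)
t=0.450: state=(3.303, 4.986)
next step: t=0.460: state=(3.270, 5.051) — y has crossed 5.03
linear interpolation between t=0.450 (4.98578) and t=0.460 (5.05079) → t≈0.457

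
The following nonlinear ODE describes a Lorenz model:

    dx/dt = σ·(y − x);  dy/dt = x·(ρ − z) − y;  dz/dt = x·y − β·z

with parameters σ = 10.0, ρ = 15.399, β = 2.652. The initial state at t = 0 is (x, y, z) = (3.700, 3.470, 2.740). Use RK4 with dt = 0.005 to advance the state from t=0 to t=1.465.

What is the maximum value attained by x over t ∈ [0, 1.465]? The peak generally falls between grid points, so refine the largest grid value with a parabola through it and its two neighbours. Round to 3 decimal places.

t=0.000: state=(3.700, 3.470, 2.740)
step 1 (dt=0.005): k1=(-2.300, 43.368, 5.573), k2=(-1.158, 43.136, 5.916), k3=(-1.193, 43.169, 5.922), k4=(-0.082, 42.968, 6.271); state += dt/6·(k1+2k2+2k3+k4)
t=0.005: state=(3.694, 3.686, 2.770)
t=0.010: state=(3.699, 3.900, 2.803)
t=0.015: state=(3.714, 4.113, 2.840)
continuing one RK4 step at a time; state shown every 10 steps (Δt=0.05):
t=0.050: state=(4.065, 5.615, 3.218)
t=0.100: state=(5.162, 7.944, 4.281)
t=0.150: state=(6.798, 10.496, 6.344)
t=0.200: state=(8.762, 12.770, 9.848)
t=0.250: state=(10.589, 13.614, 14.731)
t=0.300: state=(11.503, 11.892, 19.675)
t=0.350: state=(10.872, 8.024, 22.551)
t=0.400: state=(8.876, 4.062, 22.535)
t=0.450: state=(6.384, 1.505, 20.694)
t=0.500: state=(4.183, 0.361, 18.336)
t=0.550: state=(2.594, 0.039, 16.084)
t=0.600: state=(1.588, 0.064, 14.090)
t=0.650: state=(1.014, 0.193, 12.348)
t=0.700: state=(0.722, 0.341, 10.825)
t=0.750: state=(0.604, 0.491, 9.493)
t=0.800: state=(0.593, 0.654, 8.330)
t=0.850: state=(0.658, 0.852, 7.317)
t=0.900: state=(0.787, 1.110, 6.442)
t=0.950: state=(0.985, 1.458, 5.695)
t=1.000: state=(1.267, 1.934, 5.077)
t=1.050: state=(1.663, 2.592, 4.601)
t=1.100: state=(2.212, 3.495, 4.305)
t=1.150: state=(2.966, 4.722, 4.268)
t=1.200: state=(3.989, 6.343, 4.639)
t=1.250: state=(5.333, 8.359, 5.672)
t=1.300: state=(6.996, 10.575, 7.720)
t=1.350: state=(8.819, 12.389, 11.071)
t=1.400: state=(10.371, 12.774, 15.467)
t=1.450: state=(11.001, 10.951, 19.623)
t=1.465: state=(10.929, 10.019, 20.551)
largest grid value and its neighbours: x(0.300)=11.50250, x(0.305)=11.51378, x(0.310)=11.50853
parabola through these three points peaks at t≈0.306 with x≈11.51406

max x = 11.514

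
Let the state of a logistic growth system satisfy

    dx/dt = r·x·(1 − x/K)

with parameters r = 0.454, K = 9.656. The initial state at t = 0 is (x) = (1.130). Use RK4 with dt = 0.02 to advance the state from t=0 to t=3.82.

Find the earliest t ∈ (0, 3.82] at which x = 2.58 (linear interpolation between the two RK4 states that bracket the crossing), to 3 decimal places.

t = 2.229

t=0.000: state=(1.130)
step 1 (dt=0.02): k1=(0.453), k2=(0.455), k3=(0.455), k4=(0.456); state += dt/6·(k1+2k2+2k3+k4)
t=0.020: state=(1.139)
t=0.040: state=(1.148)
t=0.060: state=(1.157)
continuing one RK4 step at a time; state shown every 10 steps (Δt=0.2):
t=0.200: state=(1.224)
t=0.400: state=(1.324)
t=0.600: state=(1.431)
t=0.800: state=(1.546)
t=1.000: state=(1.667)
t=1.200: state=(1.796)
t=1.400: state=(1.933)
t=1.600: state=(2.077)
t=1.800: state=(2.229)
t=2.000: state=(2.388)
t=2.200: state=(2.555)
t=2.220: state=(2.572)
next step: t=2.240: state=(2.589) — x has crossed 2.58
linear interpolation between t=2.220 (2.57225) and t=2.240 (2.58942) → t≈2.229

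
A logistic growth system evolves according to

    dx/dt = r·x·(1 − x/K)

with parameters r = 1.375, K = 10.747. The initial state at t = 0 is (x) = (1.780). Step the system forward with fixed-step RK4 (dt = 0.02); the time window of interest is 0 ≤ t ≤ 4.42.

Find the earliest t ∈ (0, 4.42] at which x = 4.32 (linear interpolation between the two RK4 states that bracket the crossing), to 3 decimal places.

t=0.000: state=(1.780)
step 1 (dt=0.02): k1=(2.042), k2=(2.061), k3=(2.061), k4=(2.080); state += dt/6·(k1+2k2+2k3+k4)
t=0.020: state=(1.821)
t=0.040: state=(1.863)
t=0.060: state=(1.906)
continuing one RK4 step at a time; state shown every 10 steps (Δt=0.2):
t=0.200: state=(2.227)
t=0.400: state=(2.751)
t=0.600: state=(3.350)
t=0.800: state=(4.015)
t=0.880: state=(4.295)
next step: t=0.900: state=(4.366) — x has crossed 4.32
linear interpolation between t=0.880 (4.29500) and t=0.900 (4.36610) → t≈0.887

t = 0.887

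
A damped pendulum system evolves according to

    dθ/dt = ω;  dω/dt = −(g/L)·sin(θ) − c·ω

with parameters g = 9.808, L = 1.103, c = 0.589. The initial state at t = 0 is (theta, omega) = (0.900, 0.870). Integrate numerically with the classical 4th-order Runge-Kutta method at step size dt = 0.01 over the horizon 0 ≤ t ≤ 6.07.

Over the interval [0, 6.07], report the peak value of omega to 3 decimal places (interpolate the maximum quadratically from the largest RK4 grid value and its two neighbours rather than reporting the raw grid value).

t=0.000: state=(0.900, 0.870)
step 1 (dt=0.01): k1=(0.870, -7.478), k2=(0.833, -7.480), k3=(0.833, -7.479), k4=(0.795, -7.480); state += dt/6·(k1+2k2+2k3+k4)
t=0.010: state=(0.908, 0.795)
t=0.020: state=(0.916, 0.720)
t=0.030: state=(0.923, 0.646)
continuing one RK4 step at a time; state shown every 20 steps (Δt=0.2):
t=0.200: state=(0.927, -0.579)
t=0.400: state=(0.687, -1.743)
t=0.600: state=(0.268, -2.324)
t=0.800: state=(-0.189, -2.118)
t=1.000: state=(-0.535, -1.264)
t=1.200: state=(-0.677, -0.141)
t=1.400: state=(-0.598, 0.894)
t=1.600: state=(-0.343, 1.566)
t=1.800: state=(-0.009, 1.682)
t=2.000: state=(0.292, 1.242)
t=2.200: state=(0.466, 0.462)
t=2.400: state=(0.473, -0.369)
t=2.600: state=(0.331, -0.999)
t=2.800: state=(0.099, -1.249)
t=3.000: state=(-0.139, -1.068)
t=3.200: state=(-0.306, -0.563)
t=3.400: state=(-0.356, 0.062)
t=3.600: state=(-0.287, 0.599)
t=3.800: state=(-0.133, 0.887)
t=4.000: state=(0.046, 0.858)
t=4.200: state=(0.191, 0.553)
t=4.400: state=(0.258, 0.105)
t=4.600: state=(0.234, -0.327)
t=4.800: state=(0.137, -0.606)
t=5.000: state=(0.007, -0.659)
t=5.200: state=(-0.111, -0.492)
t=5.400: state=(-0.180, -0.184)
t=5.600: state=(-0.183, 0.149)
t=5.800: state=(-0.126, 0.397)
t=6.000: state=(-0.035, 0.489)
t=6.070: state=(-0.001, 0.480)
largest grid value and its neighbours: omega(1.730)=1.71029, omega(1.740)=1.71078, omega(1.750)=1.70976
parabola through these three points peaks at t≈1.738 with omega≈1.71080

max omega = 1.711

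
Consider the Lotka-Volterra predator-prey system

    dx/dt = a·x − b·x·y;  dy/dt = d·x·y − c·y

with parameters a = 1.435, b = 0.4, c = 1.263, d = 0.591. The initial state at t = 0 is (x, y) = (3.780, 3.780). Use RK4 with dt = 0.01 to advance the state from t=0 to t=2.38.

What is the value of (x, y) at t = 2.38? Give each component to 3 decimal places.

t=0.000: state=(3.780, 3.780)
step 1 (dt=0.01): k1=(-0.291, 3.670), k2=(-0.319, 3.685), k3=(-0.319, 3.685), k4=(-0.346, 3.699); state += dt/6·(k1+2k2+2k3+k4)
t=0.010: state=(3.777, 3.817)
t=0.020: state=(3.773, 3.854)
t=0.030: state=(3.769, 3.891)
continuing one RK4 step at a time; state shown every 10 steps (Δt=0.1):
t=0.100: state=(3.723, 4.160)
t=0.200: state=(3.610, 4.554)
t=0.300: state=(3.446, 4.946)
t=0.400: state=(3.240, 5.312)
t=0.500: state=(3.004, 5.631)
t=0.600: state=(2.753, 5.883)
t=0.700: state=(2.502, 6.056)
t=0.800: state=(2.263, 6.144)
t=0.900: state=(2.042, 6.149)
t=1.000: state=(1.845, 6.078)
t=1.100: state=(1.674, 5.944)
t=1.200: state=(1.529, 5.758)
t=1.300: state=(1.408, 5.534)
t=1.400: state=(1.309, 5.285)
t=1.500: state=(1.230, 5.020)
t=1.600: state=(1.167, 4.749)
t=1.700: state=(1.121, 4.478)
t=1.800: state=(1.087, 4.212)
t=1.900: state=(1.066, 3.956)
t=2.000: state=(1.055, 3.712)
t=2.100: state=(1.055, 3.482)
t=2.200: state=(1.064, 3.267)
t=2.300: state=(1.082, 3.068)
t=2.380: state=(1.103, 2.920)

(x, y) = (1.103, 2.920)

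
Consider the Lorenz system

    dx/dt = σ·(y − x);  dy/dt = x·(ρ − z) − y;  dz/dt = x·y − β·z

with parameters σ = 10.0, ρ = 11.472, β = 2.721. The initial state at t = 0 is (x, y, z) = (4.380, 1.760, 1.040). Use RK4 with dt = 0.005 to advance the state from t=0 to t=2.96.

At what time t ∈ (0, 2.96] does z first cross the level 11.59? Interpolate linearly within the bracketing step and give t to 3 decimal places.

t=0.000: state=(4.380, 1.760, 1.040)
step 1 (dt=0.005): k1=(-26.200, 43.932, 4.879), k2=(-24.447, 43.086, 5.204), k3=(-24.512, 43.131, 5.201), k4=(-22.818, 42.327, 5.511); state += dt/6·(k1+2k2+2k3+k4)
t=0.005: state=(4.258, 1.976, 1.066)
t=0.010: state=(4.151, 2.184, 1.095)
t=0.015: state=(4.060, 2.385, 1.127)
continuing one RK4 step at a time; state shown every 20 steps (Δt=0.1):
t=0.100: state=(4.083, 5.325, 2.057)
t=0.200: state=(6.111, 8.703, 4.741)
t=0.300: state=(8.660, 10.712, 10.220)
t=0.320: state=(9.025, 10.604, 11.519)
next step: t=0.325: state=(9.101, 10.542, 11.839) — z has crossed 11.59
linear interpolation between t=0.320 (11.51851) and t=0.325 (11.83880) → t≈0.321

t = 0.321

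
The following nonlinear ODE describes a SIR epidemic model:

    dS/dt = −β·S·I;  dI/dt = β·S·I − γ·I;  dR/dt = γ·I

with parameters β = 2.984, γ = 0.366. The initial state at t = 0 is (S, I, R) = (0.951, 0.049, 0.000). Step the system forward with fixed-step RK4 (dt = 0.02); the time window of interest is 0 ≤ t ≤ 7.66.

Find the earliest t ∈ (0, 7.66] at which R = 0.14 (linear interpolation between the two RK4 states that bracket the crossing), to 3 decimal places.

t = 1.439

t=0.000: state=(0.951, 0.049, 0.000)
step 1 (dt=0.02): k1=(-0.139, 0.121, 0.018), k2=(-0.142, 0.124, 0.018), k3=(-0.142, 0.124, 0.018), k4=(-0.146, 0.127, 0.019); state += dt/6·(k1+2k2+2k3+k4)
t=0.020: state=(0.948, 0.051, 0.000)
t=0.040: state=(0.945, 0.054, 0.001)
t=0.060: state=(0.942, 0.057, 0.001)
continuing one RK4 step at a time; state shown every 25 steps (Δt=0.5):
t=0.500: state=(0.827, 0.156, 0.017)
t=1.000: state=(0.563, 0.372, 0.064)
t=1.420: state=(0.313, 0.550, 0.136)
next step: t=1.440: state=(0.303, 0.557, 0.140) — R has crossed 0.14
linear interpolation between t=1.420 (0.13613) and t=1.440 (0.14018) → t≈1.439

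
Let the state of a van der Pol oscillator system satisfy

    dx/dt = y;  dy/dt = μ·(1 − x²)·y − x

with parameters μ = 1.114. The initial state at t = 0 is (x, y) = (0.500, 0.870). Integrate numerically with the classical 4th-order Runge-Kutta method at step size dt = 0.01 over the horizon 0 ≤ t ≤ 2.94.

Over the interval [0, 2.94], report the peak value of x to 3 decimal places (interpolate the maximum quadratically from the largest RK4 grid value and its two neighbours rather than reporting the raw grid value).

max x = 1.175

t=0.000: state=(0.500, 0.870)
step 1 (dt=0.01): k1=(0.870, 0.227), k2=(0.871, 0.219), k3=(0.871, 0.219), k4=(0.872, 0.211); state += dt/6·(k1+2k2+2k3+k4)
t=0.010: state=(0.509, 0.872)
t=0.020: state=(0.517, 0.874)
t=0.030: state=(0.526, 0.876)
continuing one RK4 step at a time; state shown every 10 steps (Δt=0.1):
t=0.100: state=(0.588, 0.884)
t=0.200: state=(0.676, 0.880)
t=0.300: state=(0.763, 0.855)
t=0.400: state=(0.847, 0.807)
t=0.500: state=(0.924, 0.737)
t=0.600: state=(0.993, 0.647)
t=0.700: state=(1.053, 0.542)
t=0.800: state=(1.101, 0.425)
t=0.900: state=(1.138, 0.303)
t=1.000: state=(1.162, 0.179)
t=1.100: state=(1.174, 0.058)
t=1.200: state=(1.174, -0.060)
t=1.300: state=(1.162, -0.172)
t=1.400: state=(1.139, -0.279)
t=1.500: state=(1.106, -0.382)
t=1.600: state=(1.063, -0.482)
t=1.700: state=(1.010, -0.581)
t=1.800: state=(0.947, -0.682)
t=1.900: state=(0.873, -0.787)
t=2.000: state=(0.789, -0.899)
t=2.100: state=(0.693, -1.021)
t=2.200: state=(0.584, -1.157)
t=2.300: state=(0.461, -1.309)
t=2.400: state=(0.322, -1.479)
t=2.500: state=(0.165, -1.668)
t=2.600: state=(-0.012, -1.872)
t=2.700: state=(-0.210, -2.077)
t=2.800: state=(-0.427, -2.262)
t=2.900: state=(-0.660, -2.390)
t=2.940: state=(-0.756, -2.415)
largest grid value and its neighbours: x(1.140)=1.17504, x(1.150)=1.17508, x(1.160)=1.17501
parabola through these three points peaks at t≈1.149 with x≈1.17509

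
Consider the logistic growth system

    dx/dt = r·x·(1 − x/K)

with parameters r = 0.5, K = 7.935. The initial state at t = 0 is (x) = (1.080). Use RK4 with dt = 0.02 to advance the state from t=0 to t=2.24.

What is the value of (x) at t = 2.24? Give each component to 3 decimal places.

t=0.000: state=(1.080)
step 1 (dt=0.02): k1=(0.467), k2=(0.468), k3=(0.468), k4=(0.470); state += dt/6·(k1+2k2+2k3+k4)
t=0.020: state=(1.089)
t=0.040: state=(1.099)
t=0.060: state=(1.108)
continuing one RK4 step at a time; state shown every 5 steps (Δt=0.1):
t=0.100: state=(1.128)
t=0.200: state=(1.177)
t=0.300: state=(1.228)
t=0.400: state=(1.281)
t=0.500: state=(1.335)
t=0.600: state=(1.392)
t=0.700: state=(1.450)
t=0.800: state=(1.510)
t=0.900: state=(1.572)
t=1.000: state=(1.636)
t=1.100: state=(1.702)
t=1.200: state=(1.770)
t=1.300: state=(1.840)
t=1.400: state=(1.911)
t=1.500: state=(1.985)
t=1.600: state=(2.060)
t=1.700: state=(2.137)
t=1.800: state=(2.216)
t=1.900: state=(2.297)
t=2.000: state=(2.379)
t=2.100: state=(2.463)
t=2.200: state=(2.549)
t=2.240: state=(2.584)

(x) = (2.584)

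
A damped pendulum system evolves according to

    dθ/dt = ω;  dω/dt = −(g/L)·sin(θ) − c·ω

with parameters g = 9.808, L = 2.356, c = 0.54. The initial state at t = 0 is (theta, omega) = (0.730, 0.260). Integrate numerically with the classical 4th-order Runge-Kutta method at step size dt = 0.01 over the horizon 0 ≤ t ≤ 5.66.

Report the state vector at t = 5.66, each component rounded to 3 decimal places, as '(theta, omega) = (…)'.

(theta, omega) = (-0.000, 0.332)

t=0.000: state=(0.730, 0.260)
step 1 (dt=0.01): k1=(0.260, -2.917), k2=(0.245, -2.913), k3=(0.245, -2.913), k4=(0.231, -2.908); state += dt/6·(k1+2k2+2k3+k4)
t=0.010: state=(0.732, 0.231)
t=0.020: state=(0.735, 0.202)
t=0.030: state=(0.736, 0.173)
continuing one RK4 step at a time; state shown every 20 steps (Δt=0.2):
t=0.200: state=(0.725, -0.297)
t=0.400: state=(0.617, -0.761)
t=0.600: state=(0.430, -1.080)
t=0.800: state=(0.198, -1.213)
t=1.000: state=(-0.041, -1.148)
t=1.200: state=(-0.250, -0.911)
t=1.400: state=(-0.398, -0.562)
t=1.600: state=(-0.471, -0.166)
t=1.800: state=(-0.466, 0.212)
t=2.000: state=(-0.391, 0.521)
t=2.200: state=(-0.265, 0.724)
t=2.400: state=(-0.111, 0.797)
t=2.600: state=(0.045, 0.739)
t=2.800: state=(0.178, 0.573)
t=3.000: state=(0.269, 0.335)
t=3.200: state=(0.310, 0.072)
t=3.400: state=(0.299, -0.175)
t=3.600: state=(0.244, -0.371)
t=3.800: state=(0.156, -0.490)
t=4.000: state=(0.053, -0.522)
t=4.200: state=(-0.047, -0.470)
t=4.400: state=(-0.130, -0.350)
t=4.600: state=(-0.184, -0.188)
t=4.800: state=(-0.204, -0.014)
t=5.000: state=(-0.191, 0.145)
t=5.200: state=(-0.149, 0.265)
t=5.400: state=(-0.089, 0.332)
t=5.600: state=(-0.020, 0.340)
t=5.660: state=(-0.000, 0.332)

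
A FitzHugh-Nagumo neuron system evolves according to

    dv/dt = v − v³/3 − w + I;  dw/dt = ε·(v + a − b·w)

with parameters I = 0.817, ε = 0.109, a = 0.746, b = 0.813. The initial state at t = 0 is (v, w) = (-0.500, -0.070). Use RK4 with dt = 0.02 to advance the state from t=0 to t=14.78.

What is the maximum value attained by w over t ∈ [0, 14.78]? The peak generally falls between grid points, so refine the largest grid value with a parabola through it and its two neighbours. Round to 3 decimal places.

max w = 1.689

t=0.000: state=(-0.500, -0.070)
step 1 (dt=0.02): k1=(0.429, 0.033), k2=(0.432, 0.033), k3=(0.432, 0.033), k4=(0.435, 0.034); state += dt/6·(k1+2k2+2k3+k4)
t=0.020: state=(-0.491, -0.069)
t=0.040: state=(-0.483, -0.069)
t=0.060: state=(-0.474, -0.068)
continuing one RK4 step at a time; state shown every 25 steps (Δt=0.5):
t=0.500: state=(-0.241, -0.047)
t=1.000: state=(0.154, -0.009)
t=1.500: state=(0.749, 0.055)
t=2.000: state=(1.416, 0.151)
t=2.500: state=(1.797, 0.271)
t=3.000: state=(1.894, 0.398)
t=3.500: state=(1.886, 0.522)
t=4.000: state=(1.850, 0.639)
t=4.500: state=(1.807, 0.748)
t=5.000: state=(1.761, 0.851)
t=5.500: state=(1.714, 0.946)
t=6.000: state=(1.667, 1.035)
t=6.500: state=(1.619, 1.118)
t=7.000: state=(1.571, 1.194)
t=7.500: state=(1.521, 1.264)
t=8.000: state=(1.471, 1.329)
t=8.500: state=(1.419, 1.388)
t=9.000: state=(1.366, 1.442)
t=9.500: state=(1.310, 1.491)
t=10.000: state=(1.252, 1.534)
t=10.500: state=(1.191, 1.573)
t=11.000: state=(1.124, 1.606)
t=11.500: state=(1.052, 1.634)
t=12.000: state=(0.970, 1.657)
t=12.500: state=(0.876, 1.674)
t=13.000: state=(0.762, 1.685)
t=13.500: state=(0.617, 1.689)
t=14.000: state=(0.419, 1.683)
t=14.500: state=(0.127, 1.665)
t=14.780: state=(-0.103, 1.647)
largest grid value and its neighbours: w(13.440)=1.68875, w(13.460)=1.68876, w(13.480)=1.68876
parabola through these three points peaks at t≈13.470 with w≈1.68877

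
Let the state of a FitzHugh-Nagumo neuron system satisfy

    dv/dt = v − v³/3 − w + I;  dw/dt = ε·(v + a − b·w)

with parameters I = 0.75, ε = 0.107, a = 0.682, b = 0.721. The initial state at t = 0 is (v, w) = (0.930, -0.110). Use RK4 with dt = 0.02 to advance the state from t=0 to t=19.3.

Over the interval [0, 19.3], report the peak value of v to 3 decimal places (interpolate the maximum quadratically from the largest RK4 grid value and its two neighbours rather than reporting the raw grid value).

max v = 1.941

t=0.000: state=(0.930, -0.110)
step 1 (dt=0.02): k1=(1.522, 0.181), k2=(1.522, 0.182), k3=(1.522, 0.182), k4=(1.521, 0.184); state += dt/6·(k1+2k2+2k3+k4)
t=0.020: state=(0.960, -0.106)
t=0.040: state=(0.991, -0.103)
t=0.060: state=(1.021, -0.099)
continuing one RK4 step at a time; state shown every 50 steps (Δt=1):
t=1.000: state=(1.891, 0.127)
t=2.000: state=(1.918, 0.386)
t=3.000: state=(1.833, 0.621)
t=4.000: state=(1.740, 0.829)
t=5.000: state=(1.643, 1.012)
t=6.000: state=(1.543, 1.171)
t=7.000: state=(1.437, 1.308)
t=8.000: state=(1.322, 1.423)
t=9.000: state=(1.192, 1.517)
t=10.000: state=(1.037, 1.590)
t=11.000: state=(0.831, 1.639)
t=12.000: state=(0.500, 1.657)
t=13.000: state=(-0.209, 1.624)
t=14.000: state=(-1.536, 1.484)
t=15.000: state=(-1.937, 1.256)
t=16.000: state=(-1.890, 1.035)
t=17.000: state=(-1.811, 0.838)
t=18.000: state=(-1.730, 0.664)
t=19.000: state=(-1.648, 0.511)
t=19.300: state=(-1.623, 0.469)
largest grid value and its neighbours: v(1.460)=1.94073, v(1.480)=1.94079, v(1.500)=1.94075
parabola through these three points peaks at t≈1.482 with v≈1.94079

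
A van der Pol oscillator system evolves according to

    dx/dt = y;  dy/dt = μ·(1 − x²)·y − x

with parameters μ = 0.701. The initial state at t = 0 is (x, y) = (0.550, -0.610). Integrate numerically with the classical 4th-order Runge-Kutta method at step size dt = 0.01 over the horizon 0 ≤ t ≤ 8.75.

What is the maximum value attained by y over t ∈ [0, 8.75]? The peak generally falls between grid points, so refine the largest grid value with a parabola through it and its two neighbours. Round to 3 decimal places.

t=0.000: state=(0.550, -0.610)
step 1 (dt=0.01): k1=(-0.610, -0.848), k2=(-0.614, -0.849), k3=(-0.614, -0.849), k4=(-0.618, -0.849); state += dt/6·(k1+2k2+2k3+k4)
t=0.010: state=(0.544, -0.618)
t=0.020: state=(0.538, -0.627)
t=0.030: state=(0.531, -0.635)
continuing one RK4 step at a time; state shown every 50 steps (Δt=0.5):
t=0.500: state=(0.137, -1.042)
t=1.000: state=(-0.477, -1.369)
t=1.500: state=(-1.131, -1.107)
t=2.000: state=(-1.480, -0.261)
t=2.500: state=(-1.424, 0.435)
t=3.000: state=(-1.079, 0.932)
t=3.500: state=(-0.481, 1.485)
t=4.000: state=(0.424, 2.104)
t=4.500: state=(1.442, 1.658)
t=5.000: state=(1.899, 0.214)
t=5.500: state=(1.789, -0.539)
t=6.000: state=(1.416, -0.936)
t=6.500: state=(0.843, -1.388)
t=7.000: state=(-0.014, -2.070)
t=7.500: state=(-1.153, -2.223)
t=8.000: state=(-1.911, -0.683)
t=8.500: state=(-1.947, 0.371)
t=8.750: state=(-1.821, 0.619)
largest grid value and its neighbours: y(4.130)=2.16244, y(4.140)=2.16275, y(4.150)=2.16236
parabola through these three points peaks at t≈4.139 with y≈2.16275

max y = 2.163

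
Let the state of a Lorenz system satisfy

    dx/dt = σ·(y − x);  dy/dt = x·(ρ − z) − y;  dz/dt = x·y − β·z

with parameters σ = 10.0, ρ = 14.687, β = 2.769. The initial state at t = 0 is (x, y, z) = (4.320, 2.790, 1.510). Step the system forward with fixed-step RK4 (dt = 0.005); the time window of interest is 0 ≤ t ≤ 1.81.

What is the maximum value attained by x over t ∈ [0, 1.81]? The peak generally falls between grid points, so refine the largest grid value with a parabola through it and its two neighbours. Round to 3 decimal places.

max x = 11.545

t=0.000: state=(4.320, 2.790, 1.510)
step 1 (dt=0.005): k1=(-15.300, 54.135, 7.872), k2=(-13.564, 53.411, 8.290), k3=(-13.626, 53.465, 8.292), k4=(-11.945, 52.793, 8.703); state += dt/6·(k1+2k2+2k3+k4)
t=0.005: state=(4.252, 3.057, 1.551)
t=0.010: state=(4.200, 3.318, 1.597)
t=0.015: state=(4.163, 3.574, 1.647)
continuing one RK4 step at a time; state shown every 20 steps (Δt=0.1):
t=0.100: state=(5.186, 7.765, 3.275)
t=0.200: state=(8.714, 12.740, 8.931)
t=0.300: state=(11.527, 12.018, 18.861)
t=0.400: state=(8.964, 4.160, 21.854)
t=0.500: state=(4.248, 0.387, 17.655)
t=0.600: state=(1.621, 0.075, 13.414)
t=0.700: state=(0.742, 0.353, 10.188)
t=0.800: state=(0.609, 0.668, 7.752)
t=0.900: state=(0.802, 1.123, 5.931)
t=1.000: state=(1.278, 1.936, 4.634)
t=1.100: state=(2.202, 3.450, 3.920)
t=1.200: state=(3.915, 6.168, 4.256)
t=1.300: state=(6.776, 10.173, 7.118)
t=1.400: state=(10.029, 12.464, 14.261)
t=1.500: state=(10.221, 7.931, 20.582)
t=1.600: state=(6.565, 2.483, 19.266)
t=1.700: state=(3.287, 0.995, 15.239)
t=1.800: state=(1.864, 1.158, 11.767)
t=1.810: state=(1.799, 1.203, 11.467)
largest grid value and its neighbours: x(0.300)=11.52662, x(0.305)=11.54300, x(0.310)=11.54281
parabola through these three points peaks at t≈0.307 with x≈11.54498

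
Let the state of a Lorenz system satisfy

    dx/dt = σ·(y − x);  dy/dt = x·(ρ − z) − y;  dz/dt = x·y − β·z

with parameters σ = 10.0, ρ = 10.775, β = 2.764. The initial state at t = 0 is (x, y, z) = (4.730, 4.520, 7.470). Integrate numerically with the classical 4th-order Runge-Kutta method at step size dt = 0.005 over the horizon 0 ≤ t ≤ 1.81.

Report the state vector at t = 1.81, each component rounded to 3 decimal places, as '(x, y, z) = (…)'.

(x, y, z) = (4.714, 4.728, 9.353)

t=0.000: state=(4.730, 4.520, 7.470)
step 1 (dt=0.005): k1=(-2.100, 11.113, 0.733), k2=(-1.770, 11.059, 0.835), k3=(-1.779, 11.061, 0.837), k4=(-1.458, 11.008, 0.942); state += dt/6·(k1+2k2+2k3+k4)
t=0.005: state=(4.721, 4.575, 7.474)
t=0.010: state=(4.715, 4.630, 7.479)
t=0.015: state=(4.713, 4.684, 7.486)
continuing one RK4 step at a time; state shown every 20 steps (Δt=0.1):
t=0.100: state=(4.982, 5.543, 7.794)
t=0.200: state=(5.639, 6.309, 8.691)
t=0.300: state=(6.177, 6.522, 9.960)
t=0.400: state=(6.249, 6.040, 11.013)
t=0.500: state=(5.811, 5.198, 11.321)
t=0.600: state=(5.151, 4.506, 10.888)
t=0.700: state=(4.611, 4.203, 10.087)
t=0.800: state=(4.361, 4.271, 9.290)
t=0.900: state=(4.418, 4.610, 8.737)
t=1.000: state=(4.718, 5.108, 8.564)
t=1.100: state=(5.155, 5.614, 8.820)
t=1.200: state=(5.577, 5.933, 9.422)
t=1.300: state=(5.812, 5.906, 10.121)
t=1.400: state=(5.755, 5.557, 10.591)
t=1.500: state=(5.458, 5.094, 10.640)
t=1.600: state=(5.089, 4.745, 10.323)
t=1.700: state=(4.813, 4.618, 9.838)
t=1.800: state=(4.713, 4.709, 9.389)
t=1.810: state=(4.714, 4.728, 9.353)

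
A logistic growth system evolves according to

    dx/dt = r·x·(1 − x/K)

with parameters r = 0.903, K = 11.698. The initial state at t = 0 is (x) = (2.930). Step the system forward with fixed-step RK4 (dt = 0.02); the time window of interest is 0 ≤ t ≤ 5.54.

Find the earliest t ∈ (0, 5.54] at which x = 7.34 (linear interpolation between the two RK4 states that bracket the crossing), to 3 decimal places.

t = 1.791

t=0.000: state=(2.930)
step 1 (dt=0.02): k1=(1.983), k2=(1.992), k3=(1.992), k4=(2.001); state += dt/6·(k1+2k2+2k3+k4)
t=0.020: state=(2.970)
t=0.040: state=(3.010)
t=0.060: state=(3.051)
continuing one RK4 step at a time; state shown every 10 steps (Δt=0.2):
t=0.200: state=(3.344)
t=0.400: state=(3.792)
t=0.600: state=(4.268)
t=0.800: state=(4.769)
t=1.000: state=(5.286)
t=1.200: state=(5.812)
t=1.400: state=(6.339)
t=1.600: state=(6.859)
t=1.780: state=(7.312)
next step: t=1.800: state=(7.362) — x has crossed 7.34
linear interpolation between t=1.780 (7.31237) and t=1.800 (7.36177) → t≈1.791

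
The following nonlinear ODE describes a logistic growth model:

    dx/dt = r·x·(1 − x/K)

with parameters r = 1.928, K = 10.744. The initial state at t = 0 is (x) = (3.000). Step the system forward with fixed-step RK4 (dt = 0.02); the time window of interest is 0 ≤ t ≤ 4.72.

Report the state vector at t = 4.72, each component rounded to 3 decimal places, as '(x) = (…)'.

t=0.000: state=(3.000)
step 1 (dt=0.02): k1=(4.169), k2=(4.204), k3=(4.204), k4=(4.239); state += dt/6·(k1+2k2+2k3+k4)
t=0.020: state=(3.084)
t=0.040: state=(3.170)
t=0.060: state=(3.256)
continuing one RK4 step at a time; state shown every 10 steps (Δt=0.2):
t=0.200: state=(3.899)
t=0.400: state=(4.898)
t=0.600: state=(5.930)
t=0.800: state=(6.922)
t=1.000: state=(7.811)
t=1.200: state=(8.559)
t=1.400: state=(9.155)
t=1.600: state=(9.609)
t=1.800: state=(9.945)
t=2.000: state=(10.188)
t=2.200: state=(10.359)
t=2.400: state=(10.479)
t=2.600: state=(10.563)
t=2.800: state=(10.620)
t=3.000: state=(10.659)
t=3.200: state=(10.686)
t=3.400: state=(10.705)
t=3.600: state=(10.717)
t=3.800: state=(10.726)
t=4.000: state=(10.732)
t=4.200: state=(10.736)
t=4.400: state=(10.738)
t=4.600: state=(10.740)
t=4.720: state=(10.741)

(x) = (10.741)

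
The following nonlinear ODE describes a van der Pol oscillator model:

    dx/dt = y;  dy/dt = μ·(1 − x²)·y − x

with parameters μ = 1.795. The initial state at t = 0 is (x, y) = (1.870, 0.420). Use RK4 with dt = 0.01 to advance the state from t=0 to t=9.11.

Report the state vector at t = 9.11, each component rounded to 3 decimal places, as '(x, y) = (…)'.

t=0.000: state=(1.870, 0.420)
step 1 (dt=0.01): k1=(0.420, -3.752), k2=(0.401, -3.676), k3=(0.402, -3.677), k4=(0.383, -3.602); state += dt/6·(k1+2k2+2k3+k4)
t=0.010: state=(1.874, 0.383)
t=0.020: state=(1.878, 0.348)
t=0.030: state=(1.881, 0.314)
continuing one RK4 step at a time; state shown every 50 steps (Δt=0.5):
t=0.500: state=(1.827, -0.332)
t=1.000: state=(1.623, -0.471)
t=1.500: state=(1.352, -0.626)
t=2.000: state=(0.967, -0.967)
t=2.500: state=(0.274, -2.013)
t=3.000: state=(-1.219, -3.396)
t=3.500: state=(-2.015, -0.134)
t=4.000: state=(-1.915, 0.347)
t=4.500: state=(-1.717, 0.439)
t=5.000: state=(-1.471, 0.556)
t=5.500: state=(-1.143, 0.791)
t=6.000: state=(-0.616, 1.437)
t=6.500: state=(0.518, 3.314)
t=7.000: state=(1.908, 1.076)
t=7.500: state=(1.978, -0.272)
t=8.000: state=(1.802, -0.405)
t=8.500: state=(1.577, -0.501)
t=9.000: state=(1.289, -0.672)
t=9.110: state=(1.212, -0.732)

(x, y) = (1.212, -0.732)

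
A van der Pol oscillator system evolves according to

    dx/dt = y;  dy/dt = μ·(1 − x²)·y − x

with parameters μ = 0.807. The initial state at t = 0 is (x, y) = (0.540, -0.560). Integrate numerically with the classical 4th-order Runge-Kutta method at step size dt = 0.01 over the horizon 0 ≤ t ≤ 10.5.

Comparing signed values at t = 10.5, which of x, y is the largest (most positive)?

t=0.000: state=(0.540, -0.560)
step 1 (dt=0.01): k1=(-0.560, -0.860), k2=(-0.564, -0.861), k3=(-0.564, -0.861), k4=(-0.569, -0.862); state += dt/6·(k1+2k2+2k3+k4)
t=0.010: state=(0.534, -0.569)
t=0.020: state=(0.529, -0.577)
t=0.030: state=(0.523, -0.586)
continuing one RK4 step at a time; state shown every 50 steps (Δt=0.5):
t=0.500: state=(0.148, -1.016)
t=1.000: state=(-0.470, -1.414)
t=1.500: state=(-1.157, -1.168)
t=2.000: state=(-1.517, -0.248)
t=2.500: state=(-1.452, 0.445)
t=3.000: state=(-1.109, 0.916)
t=3.500: state=(-0.520, 1.481)
t=4.000: state=(0.409, 2.218)
t=4.500: state=(1.493, 1.731)
t=5.000: state=(1.935, 0.142)
t=5.500: state=(1.805, -0.544)
t=6.000: state=(1.445, -0.884)
t=6.500: state=(0.907, -1.304)
t=7.000: state=(0.088, -2.028)
t=7.500: state=(-1.082, -2.392)
t=8.000: state=(-1.910, -0.742)
t=8.500: state=(-1.957, 0.352)
t=9.000: state=(-1.673, 0.740)
t=9.500: state=(-1.226, 1.067)
t=10.000: state=(-0.570, 1.611)
t=10.500: state=(0.437, 2.402)
compare at T: x=0.437, y=2.402

largest component: y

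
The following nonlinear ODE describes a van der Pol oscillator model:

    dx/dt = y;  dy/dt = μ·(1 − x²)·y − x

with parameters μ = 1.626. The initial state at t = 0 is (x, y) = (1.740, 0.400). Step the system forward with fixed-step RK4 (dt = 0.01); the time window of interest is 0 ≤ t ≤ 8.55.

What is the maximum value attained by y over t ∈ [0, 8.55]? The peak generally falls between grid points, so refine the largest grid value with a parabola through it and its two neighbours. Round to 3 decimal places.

max y = 3.370

t=0.000: state=(1.740, 0.400)
step 1 (dt=0.01): k1=(0.400, -3.059), k2=(0.385, -3.015), k3=(0.385, -3.015), k4=(0.370, -2.971); state += dt/6·(k1+2k2+2k3+k4)
t=0.010: state=(1.744, 0.370)
t=0.020: state=(1.747, 0.341)
t=0.030: state=(1.751, 0.312)
continuing one RK4 step at a time; state shown every 50 steps (Δt=0.5):
t=0.500: state=(1.702, -0.353)
t=1.000: state=(1.467, -0.571)
t=1.500: state=(1.122, -0.839)
t=2.000: state=(0.563, -1.514)
t=2.500: state=(-0.588, -3.210)
t=3.000: state=(-1.898, -1.071)
t=3.500: state=(-1.977, 0.278)
t=4.000: state=(-1.789, 0.442)
t=4.500: state=(-1.540, 0.559)
t=5.000: state=(-1.214, 0.772)
t=5.500: state=(-0.719, 1.303)
t=6.000: state=(0.258, 2.827)
t=6.500: state=(1.742, 1.864)
t=7.000: state=(2.004, -0.185)
t=7.500: state=(1.837, -0.419)
t=8.000: state=(1.601, -0.529)
t=8.500: state=(1.297, -0.709)
t=8.550: state=(1.261, -0.736)
largest grid value and its neighbours: y(6.200)=3.36901, y(6.210)=3.36965, y(6.220)=3.36653
parabola through these three points peaks at t≈6.207 with y≈3.36985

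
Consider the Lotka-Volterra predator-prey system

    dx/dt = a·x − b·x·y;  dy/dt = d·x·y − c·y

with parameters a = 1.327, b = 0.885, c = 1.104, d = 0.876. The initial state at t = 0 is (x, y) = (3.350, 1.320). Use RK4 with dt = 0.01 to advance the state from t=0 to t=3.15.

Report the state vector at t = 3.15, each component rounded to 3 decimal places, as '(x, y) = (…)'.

t=0.000: state=(3.350, 1.320)
step 1 (dt=0.01): k1=(0.532, 2.416), k2=(0.497, 2.442), k3=(0.496, 2.442), k4=(0.460, 2.467); state += dt/6·(k1+2k2+2k3+k4)
t=0.010: state=(3.355, 1.344)
t=0.020: state=(3.359, 1.369)
t=0.030: state=(3.363, 1.395)
continuing one RK4 step at a time; state shown every 20 steps (Δt=0.2):
t=0.200: state=(3.294, 1.904)
t=0.400: state=(2.877, 2.634)
t=0.600: state=(2.211, 3.305)
t=0.800: state=(1.546, 3.677)
t=1.000: state=(1.045, 3.690)
t=1.200: state=(0.723, 3.446)
t=1.400: state=(0.528, 3.079)
t=1.600: state=(0.414, 2.679)
t=1.800: state=(0.348, 2.295)
t=2.000: state=(0.312, 1.949)
t=2.200: state=(0.296, 1.648)
t=2.400: state=(0.295, 1.392)
t=2.600: state=(0.306, 1.176)
t=2.800: state=(0.330, 0.997)
t=3.000: state=(0.365, 0.849)
t=3.150: state=(0.401, 0.757)

(x, y) = (0.401, 0.757)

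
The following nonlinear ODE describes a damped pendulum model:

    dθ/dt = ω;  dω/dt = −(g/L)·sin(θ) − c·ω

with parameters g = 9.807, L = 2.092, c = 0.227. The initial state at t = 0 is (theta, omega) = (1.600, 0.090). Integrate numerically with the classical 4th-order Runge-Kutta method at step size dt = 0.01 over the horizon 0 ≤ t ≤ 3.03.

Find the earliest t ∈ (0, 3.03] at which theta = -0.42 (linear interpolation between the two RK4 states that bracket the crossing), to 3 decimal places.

t = 1.068

t=0.000: state=(1.600, 0.090)
step 1 (dt=0.01): k1=(0.090, -4.706), k2=(0.066, -4.701), k3=(0.066, -4.701), k4=(0.043, -4.696); state += dt/6·(k1+2k2+2k3+k4)
t=0.010: state=(1.601, 0.043)
t=0.020: state=(1.601, -0.004)
t=0.030: state=(1.601, -0.051)
continuing one RK4 step at a time; state shown every 10 steps (Δt=0.1):
t=0.100: state=(1.586, -0.375)
t=0.200: state=(1.525, -0.830)
t=0.300: state=(1.420, -1.273)
t=0.400: state=(1.271, -1.696)
t=0.500: state=(1.082, -2.086)
t=0.600: state=(0.856, -2.421)
t=0.700: state=(0.600, -2.675)
t=0.800: state=(0.325, -2.821)
t=0.900: state=(0.040, -2.842)
t=1.000: state=(-0.239, -2.731)
t=1.060: state=(-0.400, -2.606)
next step: t=1.070: state=(-0.426, -2.582) — theta has crossed -0.42
linear interpolation between t=1.060 (-0.39965) and t=1.070 (-0.42559) → t≈1.068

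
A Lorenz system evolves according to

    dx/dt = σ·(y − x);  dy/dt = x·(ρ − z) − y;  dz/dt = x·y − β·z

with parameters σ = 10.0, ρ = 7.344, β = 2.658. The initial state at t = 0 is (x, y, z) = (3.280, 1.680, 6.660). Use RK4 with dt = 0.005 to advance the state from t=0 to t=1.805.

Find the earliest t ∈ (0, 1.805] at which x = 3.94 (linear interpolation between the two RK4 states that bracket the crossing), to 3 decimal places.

t = 0.599

t=0.000: state=(3.280, 1.680, 6.660)
step 1 (dt=0.005): k1=(-16.000, 0.564, -12.192), k2=(-15.586, 0.634, -12.174), k3=(-15.595, 0.634, -12.171), k4=(-15.189, 0.702, -12.151); state += dt/6·(k1+2k2+2k3+k4)
t=0.005: state=(3.202, 1.683, 6.599)
t=0.010: state=(3.128, 1.687, 6.539)
t=0.015: state=(3.058, 1.691, 6.478)
continuing one RK4 step at a time; state shown every 20 steps (Δt=0.1):
t=0.100: state=(2.318, 1.840, 5.517)
t=0.200: state=(2.121, 2.143, 4.608)
t=0.300: state=(2.288, 2.579, 3.986)
t=0.400: state=(2.680, 3.167, 3.682)
t=0.500: state=(3.250, 3.896, 3.747)
t=0.595: state=(3.912, 4.643, 4.205)
next step: t=0.600: state=(3.948, 4.681, 4.241) — x has crossed 3.94
linear interpolation between t=0.595 (3.91171) and t=0.600 (3.94831) → t≈0.599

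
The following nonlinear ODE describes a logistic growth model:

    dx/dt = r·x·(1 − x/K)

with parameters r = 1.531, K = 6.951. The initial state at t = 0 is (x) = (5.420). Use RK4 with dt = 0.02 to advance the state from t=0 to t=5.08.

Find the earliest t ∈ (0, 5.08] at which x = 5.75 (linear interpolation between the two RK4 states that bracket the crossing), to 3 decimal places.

t=0.000: state=(5.420)
step 1 (dt=0.02): k1=(1.828), k2=(1.812), k3=(1.812), k4=(1.796); state += dt/6·(k1+2k2+2k3+k4)
t=0.020: state=(5.456)
t=0.040: state=(5.492)
t=0.060: state=(5.527)
t=0.180: state=(5.724)
next step: t=0.200: state=(5.754) — x has crossed 5.75
linear interpolation between t=0.180 (5.72366) and t=0.200 (5.75430) → t≈0.197

t = 0.197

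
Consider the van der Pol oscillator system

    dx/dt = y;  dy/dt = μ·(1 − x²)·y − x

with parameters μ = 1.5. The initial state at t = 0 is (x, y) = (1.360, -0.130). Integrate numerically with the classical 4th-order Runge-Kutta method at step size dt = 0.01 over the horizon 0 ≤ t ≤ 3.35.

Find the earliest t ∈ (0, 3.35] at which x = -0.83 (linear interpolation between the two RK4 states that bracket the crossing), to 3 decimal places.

t = 1.771

t=0.000: state=(1.360, -0.130)
step 1 (dt=0.01): k1=(-0.130, -1.194), k2=(-0.136, -1.186), k3=(-0.136, -1.186), k4=(-0.142, -1.179); state += dt/6·(k1+2k2+2k3+k4)
t=0.010: state=(1.359, -0.142)
t=0.020: state=(1.357, -0.154)
t=0.030: state=(1.356, -0.165)
continuing one RK4 step at a time; state shown every 20 steps (Δt=0.2):
t=0.200: state=(1.312, -0.341)
t=0.400: state=(1.226, -0.517)
t=0.600: state=(1.106, -0.686)
t=0.800: state=(0.950, -0.878)
t=1.000: state=(0.750, -1.131)
t=1.200: state=(0.490, -1.494)
t=1.400: state=(0.142, -2.025)
t=1.600: state=(-0.330, -2.696)
t=1.770: state=(-0.827, -3.079)
next step: t=1.780: state=(-0.858, -3.084) — x has crossed -0.83
linear interpolation between t=1.770 (-0.82701) and t=1.780 (-0.85783) → t≈1.771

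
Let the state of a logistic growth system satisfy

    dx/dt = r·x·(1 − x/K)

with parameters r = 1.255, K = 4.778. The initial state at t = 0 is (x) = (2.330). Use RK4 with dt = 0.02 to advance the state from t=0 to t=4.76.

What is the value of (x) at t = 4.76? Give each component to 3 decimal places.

(x) = (4.765)

t=0.000: state=(2.330)
step 1 (dt=0.02): k1=(1.498), k2=(1.499), k3=(1.499), k4=(1.499); state += dt/6·(k1+2k2+2k3+k4)
t=0.020: state=(2.360)
t=0.040: state=(2.390)
t=0.060: state=(2.420)
continuing one RK4 step at a time; state shown every 10 steps (Δt=0.2):
t=0.200: state=(2.629)
t=0.400: state=(2.921)
t=0.600: state=(3.196)
t=0.800: state=(3.450)
t=1.000: state=(3.677)
t=1.200: state=(3.875)
t=1.400: state=(4.045)
t=1.600: state=(4.187)
t=1.800: state=(4.305)
t=2.000: state=(4.402)
t=2.200: state=(4.480)
t=2.400: state=(4.543)
t=2.600: state=(4.593)
t=2.800: state=(4.633)
t=3.000: state=(4.664)
t=3.200: state=(4.689)
t=3.400: state=(4.709)
t=3.600: state=(4.724)
t=3.800: state=(4.736)
t=4.000: state=(4.745)
t=4.200: state=(4.752)
t=4.400: state=(4.758)
t=4.600: state=(4.762)
t=4.760: state=(4.765)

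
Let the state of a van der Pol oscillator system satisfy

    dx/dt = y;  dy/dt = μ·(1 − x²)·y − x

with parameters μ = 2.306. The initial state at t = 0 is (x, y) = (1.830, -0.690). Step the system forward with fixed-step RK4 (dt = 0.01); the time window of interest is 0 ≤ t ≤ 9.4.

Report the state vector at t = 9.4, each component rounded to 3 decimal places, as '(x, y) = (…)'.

t=0.000: state=(1.830, -0.690)
step 1 (dt=0.01): k1=(-0.690, 1.907), k2=(-0.680, 1.839), k3=(-0.681, 1.841), k4=(-0.672, 1.776); state += dt/6·(k1+2k2+2k3+k4)
t=0.010: state=(1.823, -0.672)
t=0.020: state=(1.817, -0.654)
t=0.030: state=(1.810, -0.638)
continuing one RK4 step at a time; state shown every 50 steps (Δt=0.5):
t=0.500: state=(1.582, -0.442)
t=1.000: state=(1.341, -0.543)
t=1.500: state=(1.009, -0.837)
t=2.000: state=(0.389, -1.894)
t=2.500: state=(-1.232, -3.992)
t=3.000: state=(-2.022, 0.007)
t=3.500: state=(-1.916, 0.291)
t=4.000: state=(-1.757, 0.342)
t=4.500: state=(-1.570, 0.412)
t=5.000: state=(-1.336, 0.539)
t=5.500: state=(-1.004, 0.840)
t=6.000: state=(-0.379, 1.913)
t=6.500: state=(1.252, 3.960)
t=7.000: state=(2.022, -0.016)
t=7.500: state=(1.914, -0.292)
t=8.000: state=(1.755, -0.343)
t=8.500: state=(1.568, -0.413)
t=9.000: state=(1.333, -0.541)
t=9.400: state=(1.079, -0.757)

(x, y) = (1.079, -0.757)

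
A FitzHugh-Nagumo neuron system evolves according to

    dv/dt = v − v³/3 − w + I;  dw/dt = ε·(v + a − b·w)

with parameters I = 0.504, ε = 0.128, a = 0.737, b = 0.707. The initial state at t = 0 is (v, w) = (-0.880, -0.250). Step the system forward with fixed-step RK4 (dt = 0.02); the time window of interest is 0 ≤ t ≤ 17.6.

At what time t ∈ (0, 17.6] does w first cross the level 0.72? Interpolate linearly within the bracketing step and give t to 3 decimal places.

t=0.000: state=(-0.880, -0.250)
step 1 (dt=0.02): k1=(0.101, 0.004), k2=(0.101, 0.004), k3=(0.101, 0.004), k4=(0.102, 0.005); state += dt/6·(k1+2k2+2k3+k4)
t=0.020: state=(-0.878, -0.250)
t=0.040: state=(-0.876, -0.250)
t=0.060: state=(-0.874, -0.250)
continuing one RK4 step at a time; state shown every 50 steps (Δt=1):
t=1.000: state=(-0.768, -0.239)
t=2.000: state=(-0.619, -0.213)
t=3.000: state=(-0.389, -0.168)
t=4.000: state=(0.057, -0.086)
t=5.000: state=(0.982, 0.071)
t=6.000: state=(1.697, 0.329)
t=7.000: state=(1.724, 0.603)
t=7.460: state=(1.678, 0.719)
next step: t=7.480: state=(1.676, 0.724) — w has crossed 0.72
linear interpolation between t=7.460 (0.71932) and t=7.480 (0.72420) → t≈7.463

t = 7.463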